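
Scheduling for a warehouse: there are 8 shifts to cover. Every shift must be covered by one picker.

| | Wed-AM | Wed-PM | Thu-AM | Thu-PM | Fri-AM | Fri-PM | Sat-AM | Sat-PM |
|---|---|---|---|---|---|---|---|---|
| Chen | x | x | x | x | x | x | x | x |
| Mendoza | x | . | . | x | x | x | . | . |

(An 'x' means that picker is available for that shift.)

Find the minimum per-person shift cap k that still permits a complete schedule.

4

With 2 pickers and 8 worker-slots to fill, someone must work at least ⌈8/2⌉ = 4 shifts, so k ≥ 4.
k = 4 works: Wed-AM→Mendoza, Wed-PM→Chen, Thu-AM→Chen, Thu-PM→Mendoza, Fri-AM→Mendoza, Fri-PM→Mendoza, Sat-AM→Chen, Sat-PM→Chen.
Loads: Chen 4, Mendoza 4 — all ≤ 4.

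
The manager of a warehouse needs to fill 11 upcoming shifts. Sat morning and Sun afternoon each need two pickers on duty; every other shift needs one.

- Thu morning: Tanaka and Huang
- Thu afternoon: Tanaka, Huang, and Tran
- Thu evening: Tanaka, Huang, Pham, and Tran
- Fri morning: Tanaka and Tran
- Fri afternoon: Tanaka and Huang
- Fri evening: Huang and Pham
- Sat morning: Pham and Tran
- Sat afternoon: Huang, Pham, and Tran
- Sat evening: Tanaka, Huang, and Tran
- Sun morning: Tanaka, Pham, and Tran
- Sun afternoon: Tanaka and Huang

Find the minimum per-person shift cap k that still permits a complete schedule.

4

With 4 pickers and 13 worker-slots to fill, someone must work at least ⌈13/4⌉ = 4 shifts, so k ≥ 4.
k = 4 works: Thu morning→Tanaka, Thu afternoon→Huang, Thu evening→Pham, Fri morning→Tanaka, Fri afternoon→Tanaka, Fri evening→Huang, Sat morning→Pham+Tran, Sat afternoon→Huang, Sat evening→Tran, Sun morning→Pham, Sun afternoon→Tanaka+Huang.
Loads: Tanaka 4, Huang 4, Pham 3, Tran 2 — all ≤ 4.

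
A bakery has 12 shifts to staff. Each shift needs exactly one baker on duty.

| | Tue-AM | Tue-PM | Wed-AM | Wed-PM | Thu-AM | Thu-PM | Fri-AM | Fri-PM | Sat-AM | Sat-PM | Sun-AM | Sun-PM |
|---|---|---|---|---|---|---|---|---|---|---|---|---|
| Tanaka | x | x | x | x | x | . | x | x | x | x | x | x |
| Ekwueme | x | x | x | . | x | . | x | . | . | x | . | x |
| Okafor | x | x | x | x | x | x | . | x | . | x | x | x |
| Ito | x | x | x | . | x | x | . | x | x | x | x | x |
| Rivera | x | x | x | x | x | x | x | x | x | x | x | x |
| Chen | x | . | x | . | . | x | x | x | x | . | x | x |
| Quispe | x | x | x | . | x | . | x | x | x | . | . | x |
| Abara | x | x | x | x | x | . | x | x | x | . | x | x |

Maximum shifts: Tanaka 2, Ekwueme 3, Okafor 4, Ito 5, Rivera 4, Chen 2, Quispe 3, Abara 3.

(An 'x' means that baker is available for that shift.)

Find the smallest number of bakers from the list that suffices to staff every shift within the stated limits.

12 slots to fill and no one can take more than 5, so at least ⌈12/5⌉ = 3 bakers are needed.
Ekwueme, Okafor, and Ito alone can cover everything: Tue-AM→Ekwueme, Tue-PM→Ekwueme, Wed-AM→Ito, Wed-PM→Okafor, Thu-AM→Ito, Thu-PM→Okafor, Fri-AM→Ekwueme, Fri-PM→Okafor, Sat-AM→Ito, Sat-PM→Ito, Sun-AM→Okafor, Sun-PM→Ito.

3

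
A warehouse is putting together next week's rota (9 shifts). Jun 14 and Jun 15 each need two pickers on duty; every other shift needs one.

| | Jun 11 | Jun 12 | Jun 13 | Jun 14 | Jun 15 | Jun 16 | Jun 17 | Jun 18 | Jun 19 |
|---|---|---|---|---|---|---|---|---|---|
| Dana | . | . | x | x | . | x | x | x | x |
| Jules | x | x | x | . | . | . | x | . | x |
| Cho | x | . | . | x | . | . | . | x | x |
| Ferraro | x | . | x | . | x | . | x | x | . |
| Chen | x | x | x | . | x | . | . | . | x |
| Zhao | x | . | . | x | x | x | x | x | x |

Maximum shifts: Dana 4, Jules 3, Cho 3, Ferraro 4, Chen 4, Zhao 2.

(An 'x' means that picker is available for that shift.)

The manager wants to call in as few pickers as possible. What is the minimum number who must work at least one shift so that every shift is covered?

4

11 slots to fill and no one can take more than 4, so at least ⌈11/4⌉ = 3 pickers are needed.
No set of 3 pickers can cover every shift (each such set leaves at least one shift with no one available or exceeds a cap).
Dana, Jules, Ferraro, and Zhao alone can cover everything: Jun 11→Jules, Jun 12→Jules, Jun 13→Dana, Jun 14→Dana+Zhao, Jun 15→Ferraro+Zhao, Jun 16→Dana, Jun 17→Ferraro, Jun 18→Dana, Jun 19→Jules.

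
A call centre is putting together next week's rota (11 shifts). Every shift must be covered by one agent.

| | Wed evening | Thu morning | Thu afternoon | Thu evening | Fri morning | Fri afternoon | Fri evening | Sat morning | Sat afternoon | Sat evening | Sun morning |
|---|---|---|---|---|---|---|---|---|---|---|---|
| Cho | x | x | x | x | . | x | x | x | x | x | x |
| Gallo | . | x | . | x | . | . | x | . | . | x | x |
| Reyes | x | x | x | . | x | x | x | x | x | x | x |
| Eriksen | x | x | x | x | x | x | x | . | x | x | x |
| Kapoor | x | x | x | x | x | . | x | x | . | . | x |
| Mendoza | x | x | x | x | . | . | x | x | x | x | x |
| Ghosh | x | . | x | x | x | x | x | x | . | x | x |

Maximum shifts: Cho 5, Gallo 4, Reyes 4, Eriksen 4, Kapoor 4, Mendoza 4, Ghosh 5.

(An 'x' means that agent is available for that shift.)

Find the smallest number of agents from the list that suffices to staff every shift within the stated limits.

11 slots to fill and no one can take more than 5, so at least ⌈11/5⌉ = 3 agents are needed.
Cho, Gallo, and Reyes alone can cover everything: Wed evening→Cho, Thu morning→Gallo, Thu afternoon→Cho, Thu evening→Cho, Fri morning→Reyes, Fri afternoon→Cho, Fri evening→Gallo, Sat morning→Cho, Sat afternoon→Reyes, Sat evening→Gallo, Sun morning→Gallo.

3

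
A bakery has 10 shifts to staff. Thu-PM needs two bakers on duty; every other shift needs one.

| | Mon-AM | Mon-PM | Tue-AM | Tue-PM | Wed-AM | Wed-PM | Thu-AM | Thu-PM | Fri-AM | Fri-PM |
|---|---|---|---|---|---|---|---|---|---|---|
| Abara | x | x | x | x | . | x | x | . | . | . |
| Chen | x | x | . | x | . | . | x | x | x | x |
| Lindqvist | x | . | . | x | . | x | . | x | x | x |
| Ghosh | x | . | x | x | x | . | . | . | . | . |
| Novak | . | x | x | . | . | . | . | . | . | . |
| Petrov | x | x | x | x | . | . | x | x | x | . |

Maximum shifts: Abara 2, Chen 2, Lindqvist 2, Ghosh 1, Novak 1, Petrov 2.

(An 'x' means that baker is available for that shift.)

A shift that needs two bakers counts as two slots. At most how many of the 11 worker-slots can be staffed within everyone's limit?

10

Total capacity across all bakers is 2+2+2+1+1+2 = 10, and 11 slots are needed, so at most 10 can be filled.
An assignment achieving 10: Mon-AM→Petrov, Mon-PM→Novak, Tue-AM→Petrov, Wed-AM→Ghosh, Wed-PM→Abara, Thu-AM→Abara, Thu-PM→Chen+Lindqvist, Fri-AM→Lindqvist, Fri-PM→Chen.
Loads: Abara 2/2, Chen 2/2, Lindqvist 2/2, Ghosh 1/1, Novak 1/1, Petrov 2/2.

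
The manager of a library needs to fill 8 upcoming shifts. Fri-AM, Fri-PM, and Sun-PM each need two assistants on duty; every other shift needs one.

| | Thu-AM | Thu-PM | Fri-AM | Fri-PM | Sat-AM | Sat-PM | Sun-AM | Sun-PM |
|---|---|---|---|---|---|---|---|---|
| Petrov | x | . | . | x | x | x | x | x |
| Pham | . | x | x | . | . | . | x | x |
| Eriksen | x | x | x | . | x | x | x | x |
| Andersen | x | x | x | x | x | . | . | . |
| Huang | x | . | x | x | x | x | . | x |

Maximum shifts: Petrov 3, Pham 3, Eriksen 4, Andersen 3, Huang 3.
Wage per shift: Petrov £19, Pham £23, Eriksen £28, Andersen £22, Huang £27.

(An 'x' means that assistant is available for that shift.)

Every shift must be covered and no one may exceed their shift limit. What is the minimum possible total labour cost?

£246

Picking the cheapest available assistant for each shift independently would cost £226, but that ignores the shift limits.
An optimal schedule: Thu-AM→Petrov, Thu-PM→Andersen, Fri-AM→Pham+Huang, Fri-PM→Petrov+Andersen, Sat-AM→Andersen, Sat-PM→Petrov, Sun-AM→Pham, Sun-PM→Pham+Huang.
Total: 19 + 22 + 23 + 27 + 19 + 22 + 22 + 19 + 23 + 23 + 27 = £246.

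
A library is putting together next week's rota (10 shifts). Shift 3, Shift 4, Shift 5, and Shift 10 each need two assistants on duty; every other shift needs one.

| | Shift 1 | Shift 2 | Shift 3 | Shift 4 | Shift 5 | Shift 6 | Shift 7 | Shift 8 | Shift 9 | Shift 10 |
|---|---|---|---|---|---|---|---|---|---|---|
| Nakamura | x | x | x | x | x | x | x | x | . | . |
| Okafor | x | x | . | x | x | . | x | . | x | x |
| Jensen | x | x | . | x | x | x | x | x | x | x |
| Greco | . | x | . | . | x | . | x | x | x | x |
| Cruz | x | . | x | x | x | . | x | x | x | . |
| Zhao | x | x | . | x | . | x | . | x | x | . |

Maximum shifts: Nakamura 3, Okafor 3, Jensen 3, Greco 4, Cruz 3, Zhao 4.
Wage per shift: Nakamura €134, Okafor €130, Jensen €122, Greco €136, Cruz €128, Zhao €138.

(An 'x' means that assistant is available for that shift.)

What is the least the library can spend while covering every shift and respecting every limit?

Shift 3 can only be covered by Nakamura and Cruz, so that assignment is forced.
Picking the cheapest available assistant for each shift independently would cost €1746, but that ignores the shift limits.
An optimal schedule: Shift 1→Jensen, Shift 2→Okafor, Shift 3→Cruz+Nakamura, Shift 4→Okafor+Nakamura, Shift 5→Nakamura+Greco, Shift 6→Jensen, Shift 7→Cruz, Shift 8→Cruz, Shift 9→Greco, Shift 10→Jensen+Okafor.
Total: 122 + 130 + 128 + 134 + 130 + 134 + 134 + 136 + 122 + 128 + 128 + 136 + 122 + 130 = €1814.

€1814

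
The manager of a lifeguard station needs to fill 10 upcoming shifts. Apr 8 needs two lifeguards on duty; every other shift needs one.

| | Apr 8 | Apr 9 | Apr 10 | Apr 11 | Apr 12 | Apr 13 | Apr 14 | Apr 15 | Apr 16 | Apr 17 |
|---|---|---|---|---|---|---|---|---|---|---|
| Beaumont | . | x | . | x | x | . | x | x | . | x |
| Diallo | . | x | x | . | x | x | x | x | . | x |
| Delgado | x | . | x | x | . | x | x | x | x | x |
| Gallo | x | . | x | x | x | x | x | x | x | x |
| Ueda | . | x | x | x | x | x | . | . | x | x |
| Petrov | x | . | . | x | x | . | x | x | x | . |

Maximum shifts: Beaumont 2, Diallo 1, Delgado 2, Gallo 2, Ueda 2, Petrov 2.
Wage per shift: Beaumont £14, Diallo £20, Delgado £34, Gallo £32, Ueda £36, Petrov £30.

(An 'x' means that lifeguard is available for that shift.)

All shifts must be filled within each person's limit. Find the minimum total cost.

Picking the cheapest available lifeguard for each shift independently would cost £216, but that ignores the shift limits.
An optimal schedule: Apr 8→Delgado+Gallo, Apr 9→Beaumont, Apr 10→Diallo, Apr 11→Beaumont, Apr 12→Ueda, Apr 13→Delgado, Apr 14→Petrov, Apr 15→Petrov, Apr 16→Gallo, Apr 17→Ueda.
Total: 34 + 32 + 14 + 20 + 14 + 36 + 34 + 30 + 30 + 32 + 36 = £312.

£312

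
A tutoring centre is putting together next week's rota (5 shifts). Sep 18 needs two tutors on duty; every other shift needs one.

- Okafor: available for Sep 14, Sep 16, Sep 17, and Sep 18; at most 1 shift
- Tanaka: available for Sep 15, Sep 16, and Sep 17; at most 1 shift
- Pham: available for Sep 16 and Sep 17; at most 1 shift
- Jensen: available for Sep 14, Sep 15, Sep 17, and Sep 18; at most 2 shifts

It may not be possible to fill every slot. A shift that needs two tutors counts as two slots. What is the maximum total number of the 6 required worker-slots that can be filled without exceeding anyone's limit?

5

Total capacity across all tutors is 1+1+1+2 = 5, and 6 slots are needed, so at most 5 can be filled.
An assignment achieving 5: Sep 14→Okafor, Sep 15→Tanaka, Sep 16→Pham, Sep 17→Jensen, Sep 18→Jensen.
Loads: Okafor 1/1, Tanaka 1/1, Pham 1/1, Jensen 2/2.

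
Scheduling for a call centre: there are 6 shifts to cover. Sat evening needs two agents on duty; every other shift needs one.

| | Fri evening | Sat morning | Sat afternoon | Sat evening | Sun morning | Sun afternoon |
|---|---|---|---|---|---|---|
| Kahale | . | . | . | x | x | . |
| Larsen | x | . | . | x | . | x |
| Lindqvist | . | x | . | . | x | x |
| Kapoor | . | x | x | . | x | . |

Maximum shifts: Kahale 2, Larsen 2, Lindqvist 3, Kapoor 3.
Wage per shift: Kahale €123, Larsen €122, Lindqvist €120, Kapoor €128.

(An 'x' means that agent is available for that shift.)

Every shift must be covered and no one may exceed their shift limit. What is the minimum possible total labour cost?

Fri evening can only be covered by Larsen, so that assignment is forced.
Sat afternoon can only be covered by Kapoor, so that assignment is forced.
Sat evening can only be covered by Kahale and Larsen, so that assignment is forced.
Picking the cheapest available agent for each shift independently would cost €855, and that bound is achievable.
An optimal schedule: Fri evening→Larsen, Sat morning→Lindqvist, Sat afternoon→Kapoor, Sat evening→Larsen+Kahale, Sun morning→Lindqvist, Sun afternoon→Lindqvist.
Total: 122 + 120 + 128 + 122 + 123 + 120 + 120 = €855.

€855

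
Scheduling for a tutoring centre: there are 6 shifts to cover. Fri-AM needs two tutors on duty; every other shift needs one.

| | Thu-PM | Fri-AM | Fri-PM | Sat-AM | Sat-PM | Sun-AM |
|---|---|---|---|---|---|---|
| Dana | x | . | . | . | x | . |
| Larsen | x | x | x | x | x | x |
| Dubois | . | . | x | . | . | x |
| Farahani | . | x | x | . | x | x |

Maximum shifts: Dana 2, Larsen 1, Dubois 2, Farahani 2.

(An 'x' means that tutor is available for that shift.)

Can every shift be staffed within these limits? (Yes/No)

Total capacity is 7 and 7 slots are needed, so capacity alone doesn't rule it out.
Shifts {Fri-AM, Sat-AM} need 3 worker-slots in total, but the tutors available for any of those shifts (Larsen and Farahani) can supply at most 2 among them. So no valid schedule exists.

No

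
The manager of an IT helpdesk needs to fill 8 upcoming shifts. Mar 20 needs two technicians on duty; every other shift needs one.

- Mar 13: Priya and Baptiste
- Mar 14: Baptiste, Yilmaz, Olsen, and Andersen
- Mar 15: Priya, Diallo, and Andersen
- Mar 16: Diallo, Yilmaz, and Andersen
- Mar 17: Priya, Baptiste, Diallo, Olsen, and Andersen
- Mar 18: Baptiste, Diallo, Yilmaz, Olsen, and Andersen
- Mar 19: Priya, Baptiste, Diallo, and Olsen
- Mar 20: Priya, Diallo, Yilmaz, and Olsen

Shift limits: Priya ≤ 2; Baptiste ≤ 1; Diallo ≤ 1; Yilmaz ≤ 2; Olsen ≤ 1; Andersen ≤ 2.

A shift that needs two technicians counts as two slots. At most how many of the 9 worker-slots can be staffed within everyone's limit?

9

Total capacity across all technicians is 2+1+1+2+1+2 = 9, and 9 slots are needed, so at most 9 can be filled.
An assignment achieving 9: Mar 13→Priya, Mar 14→Yilmaz, Mar 15→Priya, Mar 16→Diallo, Mar 17→Andersen, Mar 18→Andersen, Mar 19→Baptiste, Mar 20→Yilmaz+Olsen.
Loads: Priya 2/2, Baptiste 1/1, Diallo 1/1, Yilmaz 2/2, Olsen 1/1, Andersen 2/2.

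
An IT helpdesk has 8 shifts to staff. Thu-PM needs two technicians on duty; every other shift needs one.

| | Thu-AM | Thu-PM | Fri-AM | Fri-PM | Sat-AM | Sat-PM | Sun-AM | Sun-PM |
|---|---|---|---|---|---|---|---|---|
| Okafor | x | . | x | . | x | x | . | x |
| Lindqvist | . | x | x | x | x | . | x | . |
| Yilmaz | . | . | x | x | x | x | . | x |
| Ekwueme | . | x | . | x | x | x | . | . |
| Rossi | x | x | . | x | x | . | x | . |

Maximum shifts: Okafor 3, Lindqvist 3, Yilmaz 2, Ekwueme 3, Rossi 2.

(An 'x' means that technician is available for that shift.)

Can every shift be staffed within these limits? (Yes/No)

Yes

One valid schedule: Thu-AM→Okafor, Thu-PM→Lindqvist+Ekwueme, Fri-AM→Okafor, Fri-PM→Lindqvist, Sat-AM→Yilmaz, Sat-PM→Yilmaz, Sun-AM→Lindqvist, Sun-PM→Okafor.
Loads: Okafor 3/3, Lindqvist 3/3, Yilmaz 2/2, Ekwueme 1/3, Rossi 0/2 — all within limits.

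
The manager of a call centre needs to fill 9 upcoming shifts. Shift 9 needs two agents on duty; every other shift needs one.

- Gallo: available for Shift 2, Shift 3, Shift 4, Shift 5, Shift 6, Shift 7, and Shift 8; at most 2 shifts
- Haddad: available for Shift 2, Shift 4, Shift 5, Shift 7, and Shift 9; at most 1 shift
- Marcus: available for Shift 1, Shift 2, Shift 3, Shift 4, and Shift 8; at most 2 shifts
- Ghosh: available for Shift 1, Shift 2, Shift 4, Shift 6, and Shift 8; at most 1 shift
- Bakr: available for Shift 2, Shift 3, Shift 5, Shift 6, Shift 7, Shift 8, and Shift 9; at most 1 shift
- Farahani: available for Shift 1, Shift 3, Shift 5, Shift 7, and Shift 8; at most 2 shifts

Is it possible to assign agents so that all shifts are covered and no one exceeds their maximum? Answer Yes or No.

Total capacity is 2+1+2+1+1+2 = 9 but 10 worker-slots are needed — infeasible.

No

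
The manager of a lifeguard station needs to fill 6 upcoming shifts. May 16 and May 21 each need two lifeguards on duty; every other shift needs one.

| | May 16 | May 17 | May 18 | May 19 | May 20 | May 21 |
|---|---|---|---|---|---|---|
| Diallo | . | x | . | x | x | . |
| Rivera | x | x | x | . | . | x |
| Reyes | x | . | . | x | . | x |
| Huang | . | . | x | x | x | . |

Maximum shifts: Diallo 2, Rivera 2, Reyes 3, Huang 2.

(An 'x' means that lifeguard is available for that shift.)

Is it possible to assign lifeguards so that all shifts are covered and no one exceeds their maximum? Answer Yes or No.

May 16 can only be covered by Rivera and Reyes, so that assignment is forced.
May 21 can only be covered by Rivera and Reyes, so that assignment is forced.
One valid schedule: May 16→Rivera+Reyes, May 17→Diallo, May 18→Huang, May 19→Reyes, May 20→Diallo, May 21→Rivera+Reyes.
Loads: Diallo 2/2, Rivera 2/2, Reyes 3/3, Huang 1/2 — all within limits.

Yes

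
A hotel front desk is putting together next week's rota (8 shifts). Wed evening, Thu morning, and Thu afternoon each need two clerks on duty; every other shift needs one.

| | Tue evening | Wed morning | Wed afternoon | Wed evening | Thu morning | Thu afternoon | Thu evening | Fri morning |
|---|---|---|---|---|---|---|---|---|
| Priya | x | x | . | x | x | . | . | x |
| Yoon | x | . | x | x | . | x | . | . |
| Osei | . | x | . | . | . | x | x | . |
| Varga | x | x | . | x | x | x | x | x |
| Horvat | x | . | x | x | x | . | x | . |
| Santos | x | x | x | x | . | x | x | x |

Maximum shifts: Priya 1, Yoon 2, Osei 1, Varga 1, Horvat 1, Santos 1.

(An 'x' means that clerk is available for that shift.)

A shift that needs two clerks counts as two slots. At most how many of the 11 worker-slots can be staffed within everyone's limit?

7

Total capacity across all clerks is 1+2+1+1+1+1 = 7, and 11 slots are needed, so at most 7 can be filled.
An assignment achieving 7: Wed morning→Osei, Wed afternoon→Yoon, Thu morning→Priya+Varga, Thu afternoon→Yoon, Thu evening→Horvat, Fri morning→Santos.
Loads: Priya 1/1, Yoon 2/2, Osei 1/1, Varga 1/1, Horvat 1/1, Santos 1/1.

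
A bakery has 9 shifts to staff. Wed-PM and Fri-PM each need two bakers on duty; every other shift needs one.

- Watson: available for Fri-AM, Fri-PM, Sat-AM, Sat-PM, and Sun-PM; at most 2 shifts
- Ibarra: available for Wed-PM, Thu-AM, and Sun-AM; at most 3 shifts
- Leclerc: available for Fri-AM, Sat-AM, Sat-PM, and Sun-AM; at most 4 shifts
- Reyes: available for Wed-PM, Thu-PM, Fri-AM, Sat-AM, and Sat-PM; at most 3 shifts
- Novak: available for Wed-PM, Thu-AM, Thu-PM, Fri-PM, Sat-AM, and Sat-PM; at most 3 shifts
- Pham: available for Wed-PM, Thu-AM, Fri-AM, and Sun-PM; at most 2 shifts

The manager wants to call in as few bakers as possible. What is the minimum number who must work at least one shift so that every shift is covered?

11 slots to fill and no one can take more than 4, so at least ⌈11/4⌉ = 3 bakers are needed.
Any 3 bakers together have capacity at most 4+3+3 = 10 < 11 slots, so 3 can never suffice.
Watson, Ibarra, Leclerc, and Novak alone can cover everything: Wed-PM→Ibarra+Novak, Thu-AM→Ibarra, Thu-PM→Novak, Fri-AM→Leclerc, Fri-PM→Watson+Novak, Sat-AM→Leclerc, Sat-PM→Leclerc, Sun-AM→Ibarra, Sun-PM→Watson.

4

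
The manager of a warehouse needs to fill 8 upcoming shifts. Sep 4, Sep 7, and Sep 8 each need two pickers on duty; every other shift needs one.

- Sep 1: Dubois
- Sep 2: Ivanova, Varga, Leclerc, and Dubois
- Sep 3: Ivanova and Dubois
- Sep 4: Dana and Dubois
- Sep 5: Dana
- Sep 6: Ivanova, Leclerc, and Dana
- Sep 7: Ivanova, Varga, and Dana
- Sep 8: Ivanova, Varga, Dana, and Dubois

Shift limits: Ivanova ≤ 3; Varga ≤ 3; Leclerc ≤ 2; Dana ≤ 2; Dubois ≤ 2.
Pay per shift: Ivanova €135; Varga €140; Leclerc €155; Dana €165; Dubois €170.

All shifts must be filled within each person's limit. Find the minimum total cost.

Sep 1 can only be covered by Dubois, so that assignment is forced.
Sep 4 can only be covered by Dana and Dubois, so that assignment is forced.
Sep 5 can only be covered by Dana, so that assignment is forced.
Picking the cheapest available picker for each shift independently would cost €1625, but that ignores the shift limits.
An optimal schedule: Sep 1→Dubois, Sep 2→Varga, Sep 3→Ivanova, Sep 4→Dana+Dubois, Sep 5→Dana, Sep 6→Leclerc, Sep 7→Ivanova+Varga, Sep 8→Ivanova+Varga.
Total: 170 + 140 + 135 + 165 + 170 + 165 + 155 + 135 + 140 + 135 + 140 = €1650.

€1650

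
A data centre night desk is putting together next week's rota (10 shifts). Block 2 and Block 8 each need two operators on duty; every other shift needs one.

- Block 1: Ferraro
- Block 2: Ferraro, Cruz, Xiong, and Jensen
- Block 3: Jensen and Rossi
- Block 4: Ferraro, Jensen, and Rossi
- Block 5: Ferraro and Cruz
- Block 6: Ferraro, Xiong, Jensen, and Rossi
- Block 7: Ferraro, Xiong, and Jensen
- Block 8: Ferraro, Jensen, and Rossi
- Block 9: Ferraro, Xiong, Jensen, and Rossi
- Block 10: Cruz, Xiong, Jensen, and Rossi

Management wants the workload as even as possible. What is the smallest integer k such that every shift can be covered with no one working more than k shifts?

3

With 5 operators and 12 worker-slots to fill, someone must work at least ⌈12/5⌉ = 3 shifts, so k ≥ 3.
k = 3 works: Block 1→Ferraro, Block 2→Cruz+Jensen, Block 3→Jensen, Block 4→Ferraro, Block 5→Ferraro, Block 6→Xiong, Block 7→Xiong, Block 8→Jensen+Rossi, Block 9→Xiong, Block 10→Cruz.
Loads: Ferraro 3, Cruz 2, Xiong 3, Jensen 3, Rossi 1 — all ≤ 3.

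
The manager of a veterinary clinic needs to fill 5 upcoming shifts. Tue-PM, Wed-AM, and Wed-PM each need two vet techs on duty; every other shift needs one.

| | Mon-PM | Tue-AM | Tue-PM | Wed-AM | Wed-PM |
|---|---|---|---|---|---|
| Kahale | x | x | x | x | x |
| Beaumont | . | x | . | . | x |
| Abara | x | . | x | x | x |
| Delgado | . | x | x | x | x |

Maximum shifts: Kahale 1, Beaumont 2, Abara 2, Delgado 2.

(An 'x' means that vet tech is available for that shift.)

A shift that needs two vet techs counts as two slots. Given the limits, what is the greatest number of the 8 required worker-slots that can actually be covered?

7

Total capacity across all vet techs is 1+2+2+2 = 7, and 8 slots are needed, so at most 7 can be filled.
An assignment achieving 7: Mon-PM→Kahale, Tue-AM→Beaumont, Tue-PM→Abara+Delgado, Wed-AM→Abara+Delgado, Wed-PM→Beaumont.
Loads: Kahale 1/1, Beaumont 2/2, Abara 2/2, Delgado 2/2.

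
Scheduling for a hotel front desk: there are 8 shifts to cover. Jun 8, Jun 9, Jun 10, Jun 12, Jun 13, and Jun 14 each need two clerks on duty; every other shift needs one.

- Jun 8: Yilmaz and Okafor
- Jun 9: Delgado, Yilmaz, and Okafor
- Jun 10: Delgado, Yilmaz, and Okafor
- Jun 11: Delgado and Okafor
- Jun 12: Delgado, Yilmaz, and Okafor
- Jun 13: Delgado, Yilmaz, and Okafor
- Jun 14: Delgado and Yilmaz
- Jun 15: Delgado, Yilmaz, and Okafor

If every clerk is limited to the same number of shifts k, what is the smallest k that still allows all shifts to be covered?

5

With 3 clerks and 14 worker-slots to fill, someone must work at least ⌈14/3⌉ = 5 shifts, so k ≥ 5.
k = 5 works: Jun 8→Yilmaz+Okafor, Jun 9→Delgado+Yilmaz, Jun 10→Delgado+Yilmaz, Jun 11→Delgado, Jun 12→Delgado+Okafor, Jun 13→Yilmaz+Okafor, Jun 14→Delgado+Yilmaz, Jun 15→Okafor.
Loads: Delgado 5, Yilmaz 5, Okafor 4 — all ≤ 5.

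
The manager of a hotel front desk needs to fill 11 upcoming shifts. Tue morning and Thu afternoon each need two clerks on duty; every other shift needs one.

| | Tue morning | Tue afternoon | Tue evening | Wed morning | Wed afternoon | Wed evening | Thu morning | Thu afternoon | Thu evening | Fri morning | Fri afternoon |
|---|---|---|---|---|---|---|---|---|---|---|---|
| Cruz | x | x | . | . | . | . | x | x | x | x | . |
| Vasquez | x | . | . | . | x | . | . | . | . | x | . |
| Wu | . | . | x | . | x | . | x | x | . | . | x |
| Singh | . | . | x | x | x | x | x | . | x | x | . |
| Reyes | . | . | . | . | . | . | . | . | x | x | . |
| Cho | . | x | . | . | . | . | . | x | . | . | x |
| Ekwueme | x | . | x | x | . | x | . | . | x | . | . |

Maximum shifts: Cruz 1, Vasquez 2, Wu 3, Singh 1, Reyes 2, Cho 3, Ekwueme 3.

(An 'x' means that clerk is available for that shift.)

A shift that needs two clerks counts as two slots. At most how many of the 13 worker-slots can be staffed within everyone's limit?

13

Total capacity across all clerks is 1+2+3+1+2+3+3 = 15, and 13 slots are needed, so at most 13 can be filled.
An assignment achieving 13: Tue morning→Vasquez+Ekwueme, Tue afternoon→Cruz, Tue evening→Ekwueme, Wed morning→Singh, Wed afternoon→Vasquez, Wed evening→Ekwueme, Thu morning→Wu, Thu afternoon→Wu+Cho, Thu evening→Reyes, Fri morning→Reyes, Fri afternoon→Wu.
Loads: Cruz 1/1, Vasquez 2/2, Wu 3/3, Singh 1/1, Reyes 2/2, Cho 1/3, Ekwueme 3/3.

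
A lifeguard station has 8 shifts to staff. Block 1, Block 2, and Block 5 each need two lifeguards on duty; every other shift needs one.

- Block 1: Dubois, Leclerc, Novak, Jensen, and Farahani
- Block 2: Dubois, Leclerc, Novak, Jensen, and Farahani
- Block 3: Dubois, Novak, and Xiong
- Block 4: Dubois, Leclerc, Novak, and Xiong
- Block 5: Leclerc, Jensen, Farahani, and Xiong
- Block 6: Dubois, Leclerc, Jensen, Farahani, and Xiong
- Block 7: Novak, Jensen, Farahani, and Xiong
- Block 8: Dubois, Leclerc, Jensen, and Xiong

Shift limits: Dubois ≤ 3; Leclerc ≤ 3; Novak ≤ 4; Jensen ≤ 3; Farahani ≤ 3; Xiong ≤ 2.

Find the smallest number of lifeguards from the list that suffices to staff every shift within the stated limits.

11 slots to fill and no one can take more than 4, so at least ⌈11/4⌉ = 3 lifeguards are needed.
Any 3 lifeguards together have capacity at most 4+3+3 = 10 < 11 slots, so 3 can never suffice.
Dubois, Leclerc, Novak, and Jensen alone can cover everything: Block 1→Leclerc+Novak, Block 2→Novak+Jensen, Block 3→Dubois, Block 4→Dubois, Block 5→Leclerc+Jensen, Block 6→Dubois, Block 7→Novak, Block 8→Leclerc.

4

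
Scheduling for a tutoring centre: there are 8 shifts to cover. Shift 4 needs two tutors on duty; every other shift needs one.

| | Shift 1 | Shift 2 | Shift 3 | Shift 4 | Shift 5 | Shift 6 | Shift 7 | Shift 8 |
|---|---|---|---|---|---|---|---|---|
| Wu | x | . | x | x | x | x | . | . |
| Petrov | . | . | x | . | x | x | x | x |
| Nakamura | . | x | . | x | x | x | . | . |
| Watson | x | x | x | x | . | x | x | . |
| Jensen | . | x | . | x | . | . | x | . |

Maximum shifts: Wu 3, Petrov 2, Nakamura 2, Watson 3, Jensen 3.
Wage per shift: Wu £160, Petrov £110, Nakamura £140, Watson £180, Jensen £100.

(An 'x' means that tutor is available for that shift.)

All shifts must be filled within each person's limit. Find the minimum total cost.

£1120

Shift 8 can only be covered by Petrov, so that assignment is forced.
Picking the cheapest available tutor for each shift independently would cost £1040, but that ignores the shift limits.
An optimal schedule: Shift 1→Wu, Shift 2→Jensen, Shift 3→Petrov, Shift 4→Jensen+Wu, Shift 5→Nakamura, Shift 6→Nakamura, Shift 7→Jensen, Shift 8→Petrov.
Total: 160 + 100 + 110 + 100 + 160 + 140 + 140 + 100 + 110 = £1120.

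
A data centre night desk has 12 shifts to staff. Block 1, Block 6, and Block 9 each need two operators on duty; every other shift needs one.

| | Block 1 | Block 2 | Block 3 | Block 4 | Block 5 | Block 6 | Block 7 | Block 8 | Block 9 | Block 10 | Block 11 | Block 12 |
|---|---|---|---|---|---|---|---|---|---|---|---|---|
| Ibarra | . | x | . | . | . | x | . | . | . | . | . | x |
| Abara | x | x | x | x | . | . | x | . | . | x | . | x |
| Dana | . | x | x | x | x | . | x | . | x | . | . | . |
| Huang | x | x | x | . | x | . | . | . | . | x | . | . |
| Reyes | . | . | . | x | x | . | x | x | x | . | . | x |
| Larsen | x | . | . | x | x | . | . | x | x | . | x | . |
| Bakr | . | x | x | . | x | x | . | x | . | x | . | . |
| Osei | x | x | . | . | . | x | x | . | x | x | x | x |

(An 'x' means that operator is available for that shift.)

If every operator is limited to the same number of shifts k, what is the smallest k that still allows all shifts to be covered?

With 8 operators and 15 worker-slots to fill, someone must work at least ⌈15/8⌉ = 2 shifts, so k ≥ 2.
k = 2 works: Block 1→Huang+Larsen, Block 2→Bakr, Block 3→Abara, Block 4→Abara, Block 5→Dana, Block 6→Ibarra+Bakr, Block 7→Dana, Block 8→Reyes, Block 9→Reyes+Osei, Block 10→Huang, Block 11→Larsen, Block 12→Ibarra.
Loads: Ibarra 2, Abara 2, Dana 2, Huang 2, Reyes 2, Larsen 2, Bakr 2, Osei 1 — all ≤ 2.

2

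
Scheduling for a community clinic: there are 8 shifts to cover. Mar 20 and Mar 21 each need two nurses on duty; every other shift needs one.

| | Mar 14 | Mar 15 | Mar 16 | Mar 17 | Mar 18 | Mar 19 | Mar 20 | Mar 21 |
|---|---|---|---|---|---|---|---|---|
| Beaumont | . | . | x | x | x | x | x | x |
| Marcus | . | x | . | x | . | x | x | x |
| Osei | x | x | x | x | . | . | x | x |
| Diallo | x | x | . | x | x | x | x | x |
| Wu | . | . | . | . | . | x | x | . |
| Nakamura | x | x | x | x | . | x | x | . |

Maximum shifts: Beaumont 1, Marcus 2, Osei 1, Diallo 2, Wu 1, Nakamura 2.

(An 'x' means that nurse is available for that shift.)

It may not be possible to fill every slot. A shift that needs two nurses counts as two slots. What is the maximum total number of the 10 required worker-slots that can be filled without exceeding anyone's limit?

9

Total capacity across all nurses is 1+2+1+2+1+2 = 9, and 10 slots are needed, so at most 9 can be filled.
An assignment achieving 9: Mar 14→Osei, Mar 15→Marcus, Mar 16→Nakamura, Mar 17→Diallo, Mar 18→Beaumont, Mar 19→Wu, Mar 20→Nakamura, Mar 21→Marcus+Diallo.
Loads: Beaumont 1/1, Marcus 2/2, Osei 1/1, Diallo 2/2, Wu 1/1, Nakamura 2/2.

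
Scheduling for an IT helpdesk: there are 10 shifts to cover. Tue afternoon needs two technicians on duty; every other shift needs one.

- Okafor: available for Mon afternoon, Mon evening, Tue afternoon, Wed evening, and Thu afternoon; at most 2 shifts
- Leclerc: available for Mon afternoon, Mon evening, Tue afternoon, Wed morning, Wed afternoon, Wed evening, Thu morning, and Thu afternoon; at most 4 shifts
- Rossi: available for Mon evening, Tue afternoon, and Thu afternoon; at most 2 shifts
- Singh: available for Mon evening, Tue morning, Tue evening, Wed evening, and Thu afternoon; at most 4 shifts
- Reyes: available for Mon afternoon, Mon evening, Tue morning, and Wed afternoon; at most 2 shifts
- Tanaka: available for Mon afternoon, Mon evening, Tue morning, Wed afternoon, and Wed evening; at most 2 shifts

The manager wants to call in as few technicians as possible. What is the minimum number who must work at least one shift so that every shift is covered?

11 slots to fill and no one can take more than 4, so at least ⌈11/4⌉ = 3 technicians are needed.
Any 3 technicians together have capacity at most 4+4+2 = 10 < 11 slots, so 3 can never suffice.
Okafor, Leclerc, Rossi, and Singh alone can cover everything: Mon afternoon→Okafor, Mon evening→Rossi, Tue morning→Singh, Tue afternoon→Okafor+Leclerc, Tue evening→Singh, Wed morning→Leclerc, Wed afternoon→Leclerc, Wed evening→Singh, Thu morning→Leclerc, Thu afternoon→Rossi.

4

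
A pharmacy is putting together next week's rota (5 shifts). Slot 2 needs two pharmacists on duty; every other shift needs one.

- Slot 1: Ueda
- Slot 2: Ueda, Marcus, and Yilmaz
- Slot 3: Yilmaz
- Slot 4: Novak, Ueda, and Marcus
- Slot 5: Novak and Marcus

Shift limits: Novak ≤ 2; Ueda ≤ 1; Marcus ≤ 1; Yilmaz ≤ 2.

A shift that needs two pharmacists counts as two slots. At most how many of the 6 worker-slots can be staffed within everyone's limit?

Total capacity across all pharmacists is 2+1+1+2 = 6, and 6 slots are needed, so at most 6 can be filled.
An assignment achieving 6: Slot 1→Ueda, Slot 2→Marcus+Yilmaz, Slot 3→Yilmaz, Slot 4→Novak, Slot 5→Novak.
Loads: Novak 2/2, Ueda 1/1, Marcus 1/1, Yilmaz 2/2.

6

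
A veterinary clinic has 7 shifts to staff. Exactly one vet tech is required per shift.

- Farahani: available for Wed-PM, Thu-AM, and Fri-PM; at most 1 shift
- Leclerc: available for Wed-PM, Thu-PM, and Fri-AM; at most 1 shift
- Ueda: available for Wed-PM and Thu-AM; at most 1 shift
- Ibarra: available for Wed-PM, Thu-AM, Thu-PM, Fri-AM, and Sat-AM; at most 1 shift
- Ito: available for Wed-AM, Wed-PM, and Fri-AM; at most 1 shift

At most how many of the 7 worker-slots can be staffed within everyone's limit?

5

Total capacity across all vet techs is 1+1+1+1+1 = 5, and 7 slots are needed, so at most 5 can be filled.
An assignment achieving 5: Wed-AM→Ito, Thu-AM→Ueda, Thu-PM→Leclerc, Fri-PM→Farahani, Sat-AM→Ibarra.
Loads: Farahani 1/1, Leclerc 1/1, Ueda 1/1, Ibarra 1/1, Ito 1/1.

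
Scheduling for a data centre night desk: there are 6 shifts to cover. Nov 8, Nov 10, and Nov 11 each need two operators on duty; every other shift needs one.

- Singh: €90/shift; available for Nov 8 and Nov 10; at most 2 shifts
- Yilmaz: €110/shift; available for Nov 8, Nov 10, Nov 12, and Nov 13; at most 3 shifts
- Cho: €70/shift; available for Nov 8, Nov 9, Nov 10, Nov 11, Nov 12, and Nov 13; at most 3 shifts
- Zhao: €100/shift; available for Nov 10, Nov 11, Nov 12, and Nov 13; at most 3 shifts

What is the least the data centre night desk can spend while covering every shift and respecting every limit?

€800

Nov 9 can only be covered by Cho, so that assignment is forced.
Nov 11 can only be covered by Cho and Zhao, so that assignment is forced.
Picking the cheapest available operator for each shift independently would cost €700, but that ignores the shift limits.
An optimal schedule: Nov 8→Cho+Singh, Nov 9→Cho, Nov 10→Singh+Yilmaz, Nov 11→Cho+Zhao, Nov 12→Zhao, Nov 13→Zhao.
Total: 70 + 90 + 70 + 90 + 110 + 70 + 100 + 100 + 100 = €800.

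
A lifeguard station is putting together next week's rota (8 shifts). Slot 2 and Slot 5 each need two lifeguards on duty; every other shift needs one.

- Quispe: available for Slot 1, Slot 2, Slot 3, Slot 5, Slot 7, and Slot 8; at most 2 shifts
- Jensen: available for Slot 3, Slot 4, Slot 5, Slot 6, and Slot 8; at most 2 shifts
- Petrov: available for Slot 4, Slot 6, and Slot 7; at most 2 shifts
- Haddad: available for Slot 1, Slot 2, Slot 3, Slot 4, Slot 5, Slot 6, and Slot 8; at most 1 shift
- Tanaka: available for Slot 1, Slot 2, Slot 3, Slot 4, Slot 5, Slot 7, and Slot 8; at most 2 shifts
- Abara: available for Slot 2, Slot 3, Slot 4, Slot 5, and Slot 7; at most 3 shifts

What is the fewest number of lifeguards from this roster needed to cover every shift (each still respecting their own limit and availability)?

10 slots to fill and no one can take more than 3, so at least ⌈10/3⌉ = 4 lifeguards are needed.
Any 4 lifeguards together have capacity at most 3+2+2+2 = 9 < 10 slots, so 4 can never suffice.
Quispe, Jensen, Petrov, Haddad, and Abara alone can cover everything: Slot 1→Quispe, Slot 2→Quispe+Haddad, Slot 3→Abara, Slot 4→Abara, Slot 5→Jensen+Abara, Slot 6→Petrov, Slot 7→Petrov, Slot 8→Jensen.

5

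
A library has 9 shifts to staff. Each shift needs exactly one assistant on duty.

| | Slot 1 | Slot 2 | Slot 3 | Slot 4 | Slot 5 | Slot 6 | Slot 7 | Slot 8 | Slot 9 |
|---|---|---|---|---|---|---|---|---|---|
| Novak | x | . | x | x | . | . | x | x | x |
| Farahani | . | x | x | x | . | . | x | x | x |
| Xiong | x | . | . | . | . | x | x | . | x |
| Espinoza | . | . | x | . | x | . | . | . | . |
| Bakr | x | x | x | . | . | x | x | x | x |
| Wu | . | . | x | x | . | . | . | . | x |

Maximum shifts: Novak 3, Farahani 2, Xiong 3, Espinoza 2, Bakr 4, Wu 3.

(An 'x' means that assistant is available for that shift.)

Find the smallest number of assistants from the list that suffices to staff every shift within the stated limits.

9 slots to fill and no one can take more than 4, so at least ⌈9/4⌉ = 3 assistants are needed.
Novak, Espinoza, and Bakr alone can cover everything: Slot 1→Novak, Slot 2→Bakr, Slot 3→Espinoza, Slot 4→Novak, Slot 5→Espinoza, Slot 6→Bakr, Slot 7→Novak, Slot 8→Bakr, Slot 9→Bakr.

3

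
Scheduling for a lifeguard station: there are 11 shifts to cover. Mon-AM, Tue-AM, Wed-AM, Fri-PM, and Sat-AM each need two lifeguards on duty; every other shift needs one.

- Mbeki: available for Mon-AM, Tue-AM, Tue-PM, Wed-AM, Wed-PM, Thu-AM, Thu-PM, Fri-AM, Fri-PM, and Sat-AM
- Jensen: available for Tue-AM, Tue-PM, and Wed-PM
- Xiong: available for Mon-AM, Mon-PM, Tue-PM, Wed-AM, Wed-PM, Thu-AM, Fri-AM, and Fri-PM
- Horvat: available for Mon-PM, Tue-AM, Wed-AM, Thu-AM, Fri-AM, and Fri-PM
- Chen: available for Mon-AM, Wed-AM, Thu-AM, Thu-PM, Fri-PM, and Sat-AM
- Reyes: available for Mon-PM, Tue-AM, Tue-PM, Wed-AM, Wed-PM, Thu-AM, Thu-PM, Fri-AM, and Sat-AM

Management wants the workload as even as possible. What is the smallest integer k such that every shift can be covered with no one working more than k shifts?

3

With 6 lifeguards and 16 worker-slots to fill, someone must work at least ⌈16/6⌉ = 3 shifts, so k ≥ 3.
k = 3 works: Mon-AM→Mbeki+Xiong, Mon-PM→Xiong, Tue-AM→Jensen+Horvat, Tue-PM→Jensen, Wed-AM→Chen+Reyes, Wed-PM→Jensen, Thu-AM→Horvat, Thu-PM→Mbeki, Fri-AM→Xiong, Fri-PM→Horvat+Chen, Sat-AM→Mbeki+Chen.
Loads: Mbeki 3, Jensen 3, Xiong 3, Horvat 3, Chen 3, Reyes 1 — all ≤ 3.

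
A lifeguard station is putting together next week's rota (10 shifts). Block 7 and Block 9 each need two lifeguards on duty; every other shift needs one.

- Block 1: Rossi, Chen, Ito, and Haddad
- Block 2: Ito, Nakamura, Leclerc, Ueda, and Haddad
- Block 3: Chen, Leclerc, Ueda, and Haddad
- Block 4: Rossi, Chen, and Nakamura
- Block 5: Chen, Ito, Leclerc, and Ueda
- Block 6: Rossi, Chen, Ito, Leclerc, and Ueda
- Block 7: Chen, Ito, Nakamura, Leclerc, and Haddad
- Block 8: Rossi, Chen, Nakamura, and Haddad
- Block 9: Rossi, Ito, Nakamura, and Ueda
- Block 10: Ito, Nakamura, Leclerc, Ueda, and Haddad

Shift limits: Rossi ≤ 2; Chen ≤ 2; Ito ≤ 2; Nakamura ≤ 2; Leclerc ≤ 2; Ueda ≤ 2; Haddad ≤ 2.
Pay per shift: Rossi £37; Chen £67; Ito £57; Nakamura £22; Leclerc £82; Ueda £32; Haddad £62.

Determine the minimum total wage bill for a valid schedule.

Picking the cheapest available lifeguard for each shift independently would cost £354, but that ignores the shift limits.
An optimal schedule: Block 1→Rossi, Block 2→Ito, Block 3→Ueda, Block 4→Nakamura, Block 5→Ueda, Block 6→Chen, Block 7→Haddad+Chen, Block 8→Nakamura, Block 9→Rossi+Ito, Block 10→Haddad.
Total: 37 + 57 + 32 + 22 + 32 + 67 + 62 + 67 + 22 + 37 + 57 + 62 = £554.

£554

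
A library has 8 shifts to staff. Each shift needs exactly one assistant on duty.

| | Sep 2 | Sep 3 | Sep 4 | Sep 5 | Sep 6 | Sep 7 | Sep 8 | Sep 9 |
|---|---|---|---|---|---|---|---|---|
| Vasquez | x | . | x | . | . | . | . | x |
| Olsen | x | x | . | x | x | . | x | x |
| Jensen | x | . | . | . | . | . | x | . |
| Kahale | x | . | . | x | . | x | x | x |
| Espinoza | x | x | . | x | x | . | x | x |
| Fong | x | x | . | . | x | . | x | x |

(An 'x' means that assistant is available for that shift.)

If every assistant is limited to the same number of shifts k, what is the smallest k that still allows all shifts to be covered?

2

With 6 assistants and 8 worker-slots to fill, someone must work at least ⌈8/6⌉ = 2 shifts, so k ≥ 2.
k = 2 works: Sep 2→Jensen, Sep 3→Olsen, Sep 4→Vasquez, Sep 5→Olsen, Sep 6→Espinoza, Sep 7→Kahale, Sep 8→Jensen, Sep 9→Vasquez.
Loads: Vasquez 2, Olsen 2, Jensen 2, Kahale 1, Espinoza 1, Fong 0 — all ≤ 2.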